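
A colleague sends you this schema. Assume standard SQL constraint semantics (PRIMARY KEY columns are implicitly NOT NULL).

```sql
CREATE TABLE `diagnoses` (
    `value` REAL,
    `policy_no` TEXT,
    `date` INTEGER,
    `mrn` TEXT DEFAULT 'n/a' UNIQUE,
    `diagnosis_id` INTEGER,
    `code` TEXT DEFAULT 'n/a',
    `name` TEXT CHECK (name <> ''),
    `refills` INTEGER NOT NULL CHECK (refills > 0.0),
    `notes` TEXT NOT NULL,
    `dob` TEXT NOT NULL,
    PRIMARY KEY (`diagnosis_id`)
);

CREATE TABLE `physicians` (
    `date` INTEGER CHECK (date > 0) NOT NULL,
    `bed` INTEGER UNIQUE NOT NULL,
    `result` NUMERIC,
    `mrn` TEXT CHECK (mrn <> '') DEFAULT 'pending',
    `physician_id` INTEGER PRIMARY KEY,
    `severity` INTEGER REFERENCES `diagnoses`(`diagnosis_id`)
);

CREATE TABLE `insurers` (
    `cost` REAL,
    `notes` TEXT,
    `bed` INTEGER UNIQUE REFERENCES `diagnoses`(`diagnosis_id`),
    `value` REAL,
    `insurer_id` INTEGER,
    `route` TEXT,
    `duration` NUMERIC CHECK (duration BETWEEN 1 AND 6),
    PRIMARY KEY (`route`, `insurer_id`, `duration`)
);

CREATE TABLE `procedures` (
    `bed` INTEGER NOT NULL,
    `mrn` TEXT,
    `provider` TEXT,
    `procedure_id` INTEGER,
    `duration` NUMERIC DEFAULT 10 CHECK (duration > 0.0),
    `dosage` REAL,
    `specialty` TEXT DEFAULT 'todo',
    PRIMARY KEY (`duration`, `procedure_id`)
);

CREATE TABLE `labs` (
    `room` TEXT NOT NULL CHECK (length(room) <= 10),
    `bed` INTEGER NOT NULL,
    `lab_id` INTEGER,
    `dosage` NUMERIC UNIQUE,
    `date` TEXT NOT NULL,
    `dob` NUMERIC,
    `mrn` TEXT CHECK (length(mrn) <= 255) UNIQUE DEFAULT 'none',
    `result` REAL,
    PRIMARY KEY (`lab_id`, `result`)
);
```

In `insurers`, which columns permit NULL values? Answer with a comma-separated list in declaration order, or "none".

cost, notes, bed, value

- cost: no NOT NULL constraint applies → nullable.
- notes: no NOT NULL constraint applies → nullable.
- bed: a foreign key column may be NULL unless separately constrained → nullable.
- value: no NOT NULL constraint applies → nullable.
- insurer_id: part of the PRIMARY KEY, which implies NOT NULL → not nullable.
- route: part of the PRIMARY KEY, which implies NOT NULL → not nullable.
- duration: part of the PRIMARY KEY, which implies NOT NULL → not nullable.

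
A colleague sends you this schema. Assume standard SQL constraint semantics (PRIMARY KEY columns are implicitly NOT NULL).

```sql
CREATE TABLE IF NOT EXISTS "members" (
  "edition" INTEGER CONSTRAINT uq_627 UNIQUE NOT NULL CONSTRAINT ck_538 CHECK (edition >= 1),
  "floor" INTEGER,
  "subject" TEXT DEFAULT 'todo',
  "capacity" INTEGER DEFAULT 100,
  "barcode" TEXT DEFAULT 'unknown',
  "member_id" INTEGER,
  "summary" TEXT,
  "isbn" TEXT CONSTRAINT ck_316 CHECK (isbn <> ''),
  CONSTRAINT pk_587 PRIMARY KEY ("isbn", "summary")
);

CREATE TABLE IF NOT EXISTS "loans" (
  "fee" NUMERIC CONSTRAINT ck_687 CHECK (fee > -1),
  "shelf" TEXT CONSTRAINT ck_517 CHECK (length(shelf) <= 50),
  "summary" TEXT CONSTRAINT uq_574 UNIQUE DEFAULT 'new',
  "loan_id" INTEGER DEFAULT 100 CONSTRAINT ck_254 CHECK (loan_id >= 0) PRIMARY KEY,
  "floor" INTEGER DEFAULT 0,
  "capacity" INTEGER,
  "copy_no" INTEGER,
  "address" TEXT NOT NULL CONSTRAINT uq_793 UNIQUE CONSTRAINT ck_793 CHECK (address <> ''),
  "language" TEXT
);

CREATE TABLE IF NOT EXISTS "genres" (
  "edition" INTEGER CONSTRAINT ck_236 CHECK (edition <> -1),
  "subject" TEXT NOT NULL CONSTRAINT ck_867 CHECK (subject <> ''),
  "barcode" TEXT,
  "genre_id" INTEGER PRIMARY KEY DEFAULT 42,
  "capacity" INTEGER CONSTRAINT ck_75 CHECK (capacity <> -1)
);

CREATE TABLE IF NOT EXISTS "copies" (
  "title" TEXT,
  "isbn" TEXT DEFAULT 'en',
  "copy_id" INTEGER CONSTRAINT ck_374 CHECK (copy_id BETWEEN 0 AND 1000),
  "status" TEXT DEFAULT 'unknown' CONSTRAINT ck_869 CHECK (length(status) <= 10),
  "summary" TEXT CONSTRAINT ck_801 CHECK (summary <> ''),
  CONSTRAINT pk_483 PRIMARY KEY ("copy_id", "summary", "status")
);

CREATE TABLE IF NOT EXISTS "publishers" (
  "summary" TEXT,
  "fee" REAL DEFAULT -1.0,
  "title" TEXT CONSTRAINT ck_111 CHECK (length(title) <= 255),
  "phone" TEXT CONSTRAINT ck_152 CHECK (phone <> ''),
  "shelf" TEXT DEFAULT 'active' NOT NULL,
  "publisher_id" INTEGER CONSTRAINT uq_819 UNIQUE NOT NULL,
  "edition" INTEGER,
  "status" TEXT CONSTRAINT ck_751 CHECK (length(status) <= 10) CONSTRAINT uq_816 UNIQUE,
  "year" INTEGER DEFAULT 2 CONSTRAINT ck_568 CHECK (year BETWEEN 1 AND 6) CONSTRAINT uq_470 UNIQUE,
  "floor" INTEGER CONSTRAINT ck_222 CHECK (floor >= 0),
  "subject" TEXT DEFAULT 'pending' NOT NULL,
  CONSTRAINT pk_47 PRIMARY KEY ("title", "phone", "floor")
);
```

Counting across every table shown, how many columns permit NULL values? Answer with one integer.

members: 5 nullable (floor, subject, capacity, barcode, member_id — PK (isbn, summary) and explicit NOT NULL columns excluded).
loans: 7 nullable (fee, shelf, summary, floor, capacity, copy_no, language — PK (loan_id) and explicit NOT NULL columns excluded).
genres: 3 nullable (edition, barcode, capacity — PK (genre_id) and explicit NOT NULL columns excluded).
copies: 2 nullable (title, isbn — PK (copy_id, summary, status) and explicit NOT NULL columns excluded).
publishers: 5 nullable (summary, fee, edition, status, year — PK (title, phone, floor) and explicit NOT NULL columns excluded).
Total: 5 + 7 + 3 + 2 + 5 = 22.

22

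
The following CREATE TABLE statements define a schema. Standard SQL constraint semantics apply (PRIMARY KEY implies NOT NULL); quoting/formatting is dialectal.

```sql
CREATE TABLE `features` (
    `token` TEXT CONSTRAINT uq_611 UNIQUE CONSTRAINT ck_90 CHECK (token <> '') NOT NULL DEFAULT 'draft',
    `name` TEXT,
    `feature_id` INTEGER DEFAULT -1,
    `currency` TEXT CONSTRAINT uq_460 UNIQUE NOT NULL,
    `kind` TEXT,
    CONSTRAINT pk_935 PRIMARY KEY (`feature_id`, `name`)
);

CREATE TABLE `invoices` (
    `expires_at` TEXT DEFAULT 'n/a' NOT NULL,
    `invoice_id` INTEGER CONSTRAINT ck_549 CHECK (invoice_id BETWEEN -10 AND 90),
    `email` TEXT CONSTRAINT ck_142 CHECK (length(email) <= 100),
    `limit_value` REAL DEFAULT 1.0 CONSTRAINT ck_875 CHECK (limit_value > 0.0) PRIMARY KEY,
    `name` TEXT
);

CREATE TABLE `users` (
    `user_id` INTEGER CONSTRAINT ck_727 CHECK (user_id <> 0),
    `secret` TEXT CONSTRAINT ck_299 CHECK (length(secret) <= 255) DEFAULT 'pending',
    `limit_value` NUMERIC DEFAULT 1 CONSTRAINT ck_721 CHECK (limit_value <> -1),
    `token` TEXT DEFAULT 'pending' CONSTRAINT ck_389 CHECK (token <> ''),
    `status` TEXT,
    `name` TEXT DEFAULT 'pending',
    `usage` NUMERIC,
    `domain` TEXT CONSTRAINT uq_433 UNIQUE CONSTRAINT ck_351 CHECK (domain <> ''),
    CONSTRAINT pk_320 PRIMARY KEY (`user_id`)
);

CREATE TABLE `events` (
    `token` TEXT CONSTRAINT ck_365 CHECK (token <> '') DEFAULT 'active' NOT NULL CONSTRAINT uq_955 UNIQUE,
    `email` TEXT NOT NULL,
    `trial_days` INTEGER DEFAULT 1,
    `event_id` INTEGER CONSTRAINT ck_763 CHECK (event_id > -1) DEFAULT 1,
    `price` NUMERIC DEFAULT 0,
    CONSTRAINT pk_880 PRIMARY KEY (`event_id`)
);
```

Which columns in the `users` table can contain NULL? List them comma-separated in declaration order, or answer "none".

- user_id: part of the PRIMARY KEY, which implies NOT NULL → not nullable.
- secret: CHECK does not forbid NULL (a CHECK constraint passes when its expression is NULL) → nullable.
- limit_value: CHECK does not forbid NULL (a CHECK constraint passes when its expression is NULL) → nullable.
- token: CHECK does not forbid NULL (a CHECK constraint passes when its expression is NULL) → nullable.
- status: no NOT NULL constraint applies → nullable.
- name: DEFAULT only fills an omitted column; an explicit NULL is still allowed → nullable.
- usage: no NOT NULL constraint applies → nullable.
- domain: CHECK does not forbid NULL (a CHECK constraint passes when its expression is NULL) → nullable.

secret, limit_value, token, status, name, usage, domain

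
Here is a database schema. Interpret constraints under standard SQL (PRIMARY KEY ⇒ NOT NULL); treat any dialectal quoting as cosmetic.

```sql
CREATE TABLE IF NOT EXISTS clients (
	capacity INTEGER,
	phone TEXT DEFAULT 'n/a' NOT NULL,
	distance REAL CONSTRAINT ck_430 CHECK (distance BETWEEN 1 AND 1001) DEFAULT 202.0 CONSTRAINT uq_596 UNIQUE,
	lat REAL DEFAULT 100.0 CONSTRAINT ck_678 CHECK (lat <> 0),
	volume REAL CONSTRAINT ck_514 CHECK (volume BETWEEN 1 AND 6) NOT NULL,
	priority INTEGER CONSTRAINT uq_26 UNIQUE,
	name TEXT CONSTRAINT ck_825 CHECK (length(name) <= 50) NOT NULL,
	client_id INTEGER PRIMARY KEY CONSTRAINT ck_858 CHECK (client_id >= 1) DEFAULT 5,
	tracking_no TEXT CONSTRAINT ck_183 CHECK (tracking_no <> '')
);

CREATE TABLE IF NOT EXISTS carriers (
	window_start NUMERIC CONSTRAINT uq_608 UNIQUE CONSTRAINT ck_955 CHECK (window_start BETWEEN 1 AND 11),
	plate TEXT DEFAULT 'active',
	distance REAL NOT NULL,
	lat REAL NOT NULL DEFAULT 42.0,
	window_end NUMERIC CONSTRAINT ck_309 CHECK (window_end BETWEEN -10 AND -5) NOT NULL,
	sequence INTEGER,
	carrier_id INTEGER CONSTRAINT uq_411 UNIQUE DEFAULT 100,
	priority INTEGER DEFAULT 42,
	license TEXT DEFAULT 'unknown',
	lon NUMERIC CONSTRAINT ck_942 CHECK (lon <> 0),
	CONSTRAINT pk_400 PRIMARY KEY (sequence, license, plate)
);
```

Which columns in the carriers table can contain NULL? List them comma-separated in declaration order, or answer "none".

- window_start: CHECK does not forbid NULL (a CHECK constraint passes when its expression is NULL) → nullable.
- plate: part of the PRIMARY KEY, which implies NOT NULL → not nullable.
- distance: declared NOT NULL → not nullable.
- lat: declared NOT NULL → not nullable.
- window_end: declared NOT NULL → not nullable.
- sequence: part of the PRIMARY KEY, which implies NOT NULL → not nullable.
- carrier_id: UNIQUE does not imply NOT NULL → nullable.
- priority: DEFAULT only fills an omitted column; an explicit NULL is still allowed → nullable.
- license: part of the PRIMARY KEY, which implies NOT NULL → not nullable.
- lon: CHECK does not forbid NULL (a CHECK constraint passes when its expression is NULL) → nullable.

window_start, carrier_id, priority, lon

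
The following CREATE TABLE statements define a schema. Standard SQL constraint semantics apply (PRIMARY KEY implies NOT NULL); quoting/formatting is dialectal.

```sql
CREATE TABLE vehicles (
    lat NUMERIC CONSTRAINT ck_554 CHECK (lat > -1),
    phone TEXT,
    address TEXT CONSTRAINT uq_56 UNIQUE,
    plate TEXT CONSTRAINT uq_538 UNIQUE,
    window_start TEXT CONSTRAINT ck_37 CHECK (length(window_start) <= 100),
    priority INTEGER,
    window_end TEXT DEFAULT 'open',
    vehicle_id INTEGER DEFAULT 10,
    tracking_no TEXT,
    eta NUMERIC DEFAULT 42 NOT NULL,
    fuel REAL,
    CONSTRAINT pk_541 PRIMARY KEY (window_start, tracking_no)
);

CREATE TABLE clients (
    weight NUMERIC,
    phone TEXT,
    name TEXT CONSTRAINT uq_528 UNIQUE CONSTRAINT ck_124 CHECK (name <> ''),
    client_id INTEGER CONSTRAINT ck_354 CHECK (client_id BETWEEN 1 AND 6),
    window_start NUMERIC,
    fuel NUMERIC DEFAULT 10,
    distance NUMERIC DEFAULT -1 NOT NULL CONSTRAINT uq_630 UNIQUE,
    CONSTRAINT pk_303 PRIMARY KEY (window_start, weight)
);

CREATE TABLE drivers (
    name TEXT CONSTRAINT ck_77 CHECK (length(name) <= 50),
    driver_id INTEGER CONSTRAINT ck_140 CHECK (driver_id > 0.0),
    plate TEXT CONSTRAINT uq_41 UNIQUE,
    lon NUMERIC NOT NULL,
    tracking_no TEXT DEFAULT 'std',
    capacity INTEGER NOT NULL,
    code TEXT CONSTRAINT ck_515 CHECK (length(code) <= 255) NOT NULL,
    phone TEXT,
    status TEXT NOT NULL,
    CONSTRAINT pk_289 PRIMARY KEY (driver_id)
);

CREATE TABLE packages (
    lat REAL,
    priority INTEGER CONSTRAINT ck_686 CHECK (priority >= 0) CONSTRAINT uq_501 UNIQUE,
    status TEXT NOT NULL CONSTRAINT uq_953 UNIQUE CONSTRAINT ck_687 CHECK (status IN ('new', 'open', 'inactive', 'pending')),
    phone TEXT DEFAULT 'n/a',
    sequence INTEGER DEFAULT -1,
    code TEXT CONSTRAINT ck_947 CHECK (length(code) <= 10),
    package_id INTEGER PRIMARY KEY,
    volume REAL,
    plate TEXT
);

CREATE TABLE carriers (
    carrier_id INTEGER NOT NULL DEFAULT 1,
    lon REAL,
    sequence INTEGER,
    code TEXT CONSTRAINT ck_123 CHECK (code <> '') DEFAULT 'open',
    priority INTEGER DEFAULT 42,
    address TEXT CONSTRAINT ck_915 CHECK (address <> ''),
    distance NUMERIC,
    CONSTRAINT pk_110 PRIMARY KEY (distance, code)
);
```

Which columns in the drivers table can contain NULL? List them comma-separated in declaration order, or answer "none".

- name: CHECK does not forbid NULL (a CHECK constraint passes when its expression is NULL) → nullable.
- driver_id: part of the PRIMARY KEY, which implies NOT NULL → not nullable.
- plate: UNIQUE does not imply NOT NULL → nullable.
- lon: declared NOT NULL → not nullable.
- tracking_no: DEFAULT only fills an omitted column; an explicit NULL is still allowed → nullable.
- capacity: declared NOT NULL → not nullable.
- code: declared NOT NULL → not nullable.
- phone: no NOT NULL constraint applies → nullable.
- status: declared NOT NULL → not nullable.

name, plate, tracking_no, phone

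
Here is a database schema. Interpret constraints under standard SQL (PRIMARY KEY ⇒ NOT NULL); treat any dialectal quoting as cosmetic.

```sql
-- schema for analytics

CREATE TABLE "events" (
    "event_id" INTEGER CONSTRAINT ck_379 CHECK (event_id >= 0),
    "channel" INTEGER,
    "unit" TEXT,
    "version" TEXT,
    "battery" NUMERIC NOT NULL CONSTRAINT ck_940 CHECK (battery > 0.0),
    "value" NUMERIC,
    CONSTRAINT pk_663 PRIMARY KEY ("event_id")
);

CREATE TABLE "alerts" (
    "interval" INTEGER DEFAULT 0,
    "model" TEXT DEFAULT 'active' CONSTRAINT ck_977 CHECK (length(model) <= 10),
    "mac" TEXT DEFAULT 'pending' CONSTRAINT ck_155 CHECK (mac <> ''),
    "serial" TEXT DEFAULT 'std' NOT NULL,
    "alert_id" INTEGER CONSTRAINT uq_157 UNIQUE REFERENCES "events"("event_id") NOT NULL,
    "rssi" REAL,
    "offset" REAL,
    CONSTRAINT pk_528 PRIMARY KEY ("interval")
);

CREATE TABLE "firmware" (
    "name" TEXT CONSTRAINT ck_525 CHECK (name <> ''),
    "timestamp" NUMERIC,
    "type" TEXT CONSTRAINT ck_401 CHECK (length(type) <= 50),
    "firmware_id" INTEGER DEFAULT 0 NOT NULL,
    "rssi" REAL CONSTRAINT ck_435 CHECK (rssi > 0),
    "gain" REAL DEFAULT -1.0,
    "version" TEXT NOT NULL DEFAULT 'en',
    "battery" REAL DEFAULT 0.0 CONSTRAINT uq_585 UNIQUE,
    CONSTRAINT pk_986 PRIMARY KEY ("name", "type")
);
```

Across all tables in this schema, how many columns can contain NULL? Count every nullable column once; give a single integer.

events: 4 nullable (channel, unit, version, value — PK (event_id) and explicit NOT NULL columns excluded).
alerts: 4 nullable (model, mac, rssi, offset — PK (interval) and explicit NOT NULL columns excluded).
firmware: 4 nullable (timestamp, rssi, gain, battery — PK (name, type) and explicit NOT NULL columns excluded).
Total: 4 + 4 + 4 = 12.

12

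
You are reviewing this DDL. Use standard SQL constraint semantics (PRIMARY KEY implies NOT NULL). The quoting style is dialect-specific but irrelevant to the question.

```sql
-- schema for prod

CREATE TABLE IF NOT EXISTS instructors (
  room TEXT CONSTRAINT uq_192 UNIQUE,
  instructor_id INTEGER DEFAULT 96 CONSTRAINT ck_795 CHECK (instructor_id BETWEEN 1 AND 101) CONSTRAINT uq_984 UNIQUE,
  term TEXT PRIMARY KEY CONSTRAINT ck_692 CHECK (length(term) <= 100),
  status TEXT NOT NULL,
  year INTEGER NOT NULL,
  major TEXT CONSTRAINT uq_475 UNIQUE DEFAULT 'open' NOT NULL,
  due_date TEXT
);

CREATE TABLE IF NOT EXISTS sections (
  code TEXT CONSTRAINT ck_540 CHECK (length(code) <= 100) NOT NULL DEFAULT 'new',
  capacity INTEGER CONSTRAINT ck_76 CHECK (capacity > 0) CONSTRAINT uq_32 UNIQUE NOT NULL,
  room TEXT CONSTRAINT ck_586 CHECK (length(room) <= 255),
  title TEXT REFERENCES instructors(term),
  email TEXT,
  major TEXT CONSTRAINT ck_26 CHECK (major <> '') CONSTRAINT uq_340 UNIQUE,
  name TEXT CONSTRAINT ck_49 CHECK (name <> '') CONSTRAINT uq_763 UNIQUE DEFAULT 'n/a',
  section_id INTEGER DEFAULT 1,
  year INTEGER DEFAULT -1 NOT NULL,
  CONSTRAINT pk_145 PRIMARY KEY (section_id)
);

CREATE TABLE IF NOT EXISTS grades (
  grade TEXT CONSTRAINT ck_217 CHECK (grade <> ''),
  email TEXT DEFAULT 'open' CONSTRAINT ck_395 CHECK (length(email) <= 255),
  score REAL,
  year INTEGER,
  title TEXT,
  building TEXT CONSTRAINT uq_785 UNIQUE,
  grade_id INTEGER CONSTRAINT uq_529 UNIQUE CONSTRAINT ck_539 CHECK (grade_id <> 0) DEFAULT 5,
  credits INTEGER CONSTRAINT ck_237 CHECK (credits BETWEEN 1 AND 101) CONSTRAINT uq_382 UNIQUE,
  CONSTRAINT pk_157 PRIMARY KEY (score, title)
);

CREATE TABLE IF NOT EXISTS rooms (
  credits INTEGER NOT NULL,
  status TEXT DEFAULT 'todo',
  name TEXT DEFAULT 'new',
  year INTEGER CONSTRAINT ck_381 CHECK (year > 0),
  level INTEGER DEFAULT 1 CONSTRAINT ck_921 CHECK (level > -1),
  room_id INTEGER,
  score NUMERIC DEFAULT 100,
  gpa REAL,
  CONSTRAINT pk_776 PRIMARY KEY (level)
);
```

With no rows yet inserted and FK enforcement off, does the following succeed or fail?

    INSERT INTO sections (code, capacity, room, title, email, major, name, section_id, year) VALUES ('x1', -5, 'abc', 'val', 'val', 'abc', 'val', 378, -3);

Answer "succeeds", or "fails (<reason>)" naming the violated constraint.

fails (CHECK on capacity)

The value -5 for capacity violates CHECK (capacity > 0).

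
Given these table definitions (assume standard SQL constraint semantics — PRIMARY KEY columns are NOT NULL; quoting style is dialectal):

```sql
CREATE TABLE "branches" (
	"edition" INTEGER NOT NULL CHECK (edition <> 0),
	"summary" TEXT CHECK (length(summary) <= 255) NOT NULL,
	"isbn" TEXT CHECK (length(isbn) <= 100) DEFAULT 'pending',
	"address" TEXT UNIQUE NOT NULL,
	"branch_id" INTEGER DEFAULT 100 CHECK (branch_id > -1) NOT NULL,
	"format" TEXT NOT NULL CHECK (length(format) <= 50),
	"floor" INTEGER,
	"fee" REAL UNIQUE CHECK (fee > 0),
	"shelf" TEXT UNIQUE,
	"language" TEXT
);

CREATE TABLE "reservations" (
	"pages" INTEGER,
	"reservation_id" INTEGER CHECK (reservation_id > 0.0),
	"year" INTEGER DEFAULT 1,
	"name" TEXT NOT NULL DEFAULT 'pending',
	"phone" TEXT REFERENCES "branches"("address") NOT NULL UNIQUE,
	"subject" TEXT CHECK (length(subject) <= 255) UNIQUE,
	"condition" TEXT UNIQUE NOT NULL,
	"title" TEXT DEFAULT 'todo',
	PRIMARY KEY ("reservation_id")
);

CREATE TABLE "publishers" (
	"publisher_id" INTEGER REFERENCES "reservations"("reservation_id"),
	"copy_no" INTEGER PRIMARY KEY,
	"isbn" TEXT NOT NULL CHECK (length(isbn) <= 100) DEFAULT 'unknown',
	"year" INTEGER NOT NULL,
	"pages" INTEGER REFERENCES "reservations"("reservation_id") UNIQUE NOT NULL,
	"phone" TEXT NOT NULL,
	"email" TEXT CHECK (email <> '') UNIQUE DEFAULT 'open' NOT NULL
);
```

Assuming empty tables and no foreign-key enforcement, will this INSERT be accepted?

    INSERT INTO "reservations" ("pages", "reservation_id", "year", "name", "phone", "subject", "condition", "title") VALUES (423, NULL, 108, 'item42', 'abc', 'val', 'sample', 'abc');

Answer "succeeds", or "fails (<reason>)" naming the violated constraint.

reservation_id is explicitly set to NULL, but reservation_id is part of the PRIMARY KEY (implied NOT NULL).

fails (NOT NULL on reservation_id)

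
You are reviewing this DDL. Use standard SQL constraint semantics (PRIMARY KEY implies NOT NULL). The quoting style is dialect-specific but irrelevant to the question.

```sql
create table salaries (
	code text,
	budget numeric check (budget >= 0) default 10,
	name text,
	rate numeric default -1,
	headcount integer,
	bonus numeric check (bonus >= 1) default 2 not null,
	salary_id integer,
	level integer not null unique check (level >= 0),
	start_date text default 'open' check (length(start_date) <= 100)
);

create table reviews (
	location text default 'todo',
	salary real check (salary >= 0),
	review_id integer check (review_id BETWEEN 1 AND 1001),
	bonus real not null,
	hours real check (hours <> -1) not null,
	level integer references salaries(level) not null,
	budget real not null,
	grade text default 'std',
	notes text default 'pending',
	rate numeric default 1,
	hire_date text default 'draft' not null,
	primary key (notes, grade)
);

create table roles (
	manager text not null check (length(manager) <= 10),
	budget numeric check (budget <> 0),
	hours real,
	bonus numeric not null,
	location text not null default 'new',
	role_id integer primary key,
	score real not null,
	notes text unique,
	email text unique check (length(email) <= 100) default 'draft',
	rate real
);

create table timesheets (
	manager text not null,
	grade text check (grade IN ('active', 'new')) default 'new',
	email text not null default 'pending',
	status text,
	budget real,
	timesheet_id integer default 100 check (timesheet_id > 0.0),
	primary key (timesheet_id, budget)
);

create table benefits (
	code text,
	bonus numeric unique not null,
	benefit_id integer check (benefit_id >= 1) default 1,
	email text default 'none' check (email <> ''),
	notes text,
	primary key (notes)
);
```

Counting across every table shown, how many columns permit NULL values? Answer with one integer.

salaries: 7 nullable (code, budget, name, rate, headcount, salary_id, start_date — PK none and explicit NOT NULL columns excluded).
reviews: 4 nullable (location, salary, review_id, rate — PK (notes, grade) and explicit NOT NULL columns excluded).
roles: 5 nullable (budget, hours, notes, email, rate — PK (role_id) and explicit NOT NULL columns excluded).
timesheets: 2 nullable (grade, status — PK (timesheet_id, budget) and explicit NOT NULL columns excluded).
benefits: 3 nullable (code, benefit_id, email — PK (notes) and explicit NOT NULL columns excluded).
Total: 7 + 4 + 5 + 2 + 3 = 21.

21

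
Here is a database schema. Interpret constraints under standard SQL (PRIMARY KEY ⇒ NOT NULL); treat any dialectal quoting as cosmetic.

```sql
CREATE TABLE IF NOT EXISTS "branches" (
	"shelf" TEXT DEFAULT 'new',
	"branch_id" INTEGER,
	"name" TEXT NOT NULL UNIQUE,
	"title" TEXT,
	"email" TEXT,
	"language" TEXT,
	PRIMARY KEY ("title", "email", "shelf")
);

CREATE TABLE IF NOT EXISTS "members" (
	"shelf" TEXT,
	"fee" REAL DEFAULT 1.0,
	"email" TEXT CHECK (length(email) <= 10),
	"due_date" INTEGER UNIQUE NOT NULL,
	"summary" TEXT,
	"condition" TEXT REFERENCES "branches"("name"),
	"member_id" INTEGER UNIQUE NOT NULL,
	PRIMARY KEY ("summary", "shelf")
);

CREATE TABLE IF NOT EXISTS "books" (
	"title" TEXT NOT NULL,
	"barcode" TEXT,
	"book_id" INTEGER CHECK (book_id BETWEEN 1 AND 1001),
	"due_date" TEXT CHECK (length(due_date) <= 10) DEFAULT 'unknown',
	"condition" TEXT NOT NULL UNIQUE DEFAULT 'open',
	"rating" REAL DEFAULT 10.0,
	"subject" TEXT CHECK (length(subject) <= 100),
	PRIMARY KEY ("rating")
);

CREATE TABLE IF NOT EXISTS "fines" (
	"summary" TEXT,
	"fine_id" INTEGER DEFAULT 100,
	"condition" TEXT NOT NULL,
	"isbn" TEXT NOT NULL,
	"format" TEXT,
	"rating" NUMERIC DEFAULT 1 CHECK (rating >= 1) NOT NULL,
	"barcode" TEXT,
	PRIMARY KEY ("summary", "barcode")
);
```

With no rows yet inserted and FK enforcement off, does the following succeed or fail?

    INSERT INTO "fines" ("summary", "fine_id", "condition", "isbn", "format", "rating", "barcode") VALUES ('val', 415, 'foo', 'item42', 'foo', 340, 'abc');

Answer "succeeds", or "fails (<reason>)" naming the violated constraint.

NOT NULL columns: barcode is supplied; condition is supplied; isbn is supplied; rating is supplied; summary is supplied.
CHECK constraints: 340 satisfies (rating >= 1).
No constraint is violated.

succeeds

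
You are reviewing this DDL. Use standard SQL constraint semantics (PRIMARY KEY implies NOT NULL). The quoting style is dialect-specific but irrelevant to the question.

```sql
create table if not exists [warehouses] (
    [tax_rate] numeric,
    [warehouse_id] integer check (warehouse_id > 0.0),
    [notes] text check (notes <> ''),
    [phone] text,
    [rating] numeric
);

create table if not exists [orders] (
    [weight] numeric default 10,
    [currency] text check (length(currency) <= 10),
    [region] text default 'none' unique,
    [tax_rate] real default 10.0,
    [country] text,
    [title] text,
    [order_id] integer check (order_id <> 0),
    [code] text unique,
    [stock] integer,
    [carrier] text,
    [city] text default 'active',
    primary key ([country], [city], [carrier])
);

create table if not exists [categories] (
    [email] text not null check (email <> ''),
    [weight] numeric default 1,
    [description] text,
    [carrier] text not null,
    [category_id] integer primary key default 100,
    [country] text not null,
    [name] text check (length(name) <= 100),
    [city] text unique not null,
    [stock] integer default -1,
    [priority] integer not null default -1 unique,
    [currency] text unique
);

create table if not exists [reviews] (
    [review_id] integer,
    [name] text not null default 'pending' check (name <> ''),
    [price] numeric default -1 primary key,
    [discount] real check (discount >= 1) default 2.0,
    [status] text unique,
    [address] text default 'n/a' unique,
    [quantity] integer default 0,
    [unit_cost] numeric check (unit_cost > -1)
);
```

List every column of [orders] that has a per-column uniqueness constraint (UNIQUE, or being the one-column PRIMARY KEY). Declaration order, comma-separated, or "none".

- weight: no UNIQUE or single-column PK constraint.
- currency: no UNIQUE or single-column PK constraint.
- region: declared UNIQUE → unique.
- tax_rate: no UNIQUE or single-column PK constraint.
- country: part of a composite PRIMARY KEY — only the tuple is unique, not this column on its own.
- title: no UNIQUE or single-column PK constraint.
- order_id: no UNIQUE or single-column PK constraint.
- code: declared UNIQUE → unique.
- stock: no UNIQUE or single-column PK constraint.
- carrier: part of a composite PRIMARY KEY — only the tuple is unique, not this column on its own.
- city: part of a composite PRIMARY KEY — only the tuple is unique, not this column on its own.

region, code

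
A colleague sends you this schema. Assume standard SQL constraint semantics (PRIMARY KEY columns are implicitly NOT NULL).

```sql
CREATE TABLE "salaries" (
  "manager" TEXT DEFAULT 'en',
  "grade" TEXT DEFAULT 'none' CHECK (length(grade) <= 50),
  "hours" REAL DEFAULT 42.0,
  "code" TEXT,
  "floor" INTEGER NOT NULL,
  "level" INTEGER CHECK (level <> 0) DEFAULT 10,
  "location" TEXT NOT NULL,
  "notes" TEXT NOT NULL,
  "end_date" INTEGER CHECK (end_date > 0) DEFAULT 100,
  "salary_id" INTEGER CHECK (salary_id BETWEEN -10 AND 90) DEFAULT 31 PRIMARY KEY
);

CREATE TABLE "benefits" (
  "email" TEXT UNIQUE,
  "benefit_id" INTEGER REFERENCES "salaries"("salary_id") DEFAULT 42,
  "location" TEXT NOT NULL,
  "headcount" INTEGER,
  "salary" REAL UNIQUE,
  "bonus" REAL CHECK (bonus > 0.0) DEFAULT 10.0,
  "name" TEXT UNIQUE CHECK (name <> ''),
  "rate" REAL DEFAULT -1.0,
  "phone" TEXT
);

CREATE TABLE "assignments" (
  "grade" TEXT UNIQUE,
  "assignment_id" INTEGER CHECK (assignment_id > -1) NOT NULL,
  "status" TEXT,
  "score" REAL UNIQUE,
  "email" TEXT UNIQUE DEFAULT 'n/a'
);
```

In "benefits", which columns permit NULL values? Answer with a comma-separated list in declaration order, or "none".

email, benefit_id, headcount, salary, bonus, name, rate, phone

- email: UNIQUE does not imply NOT NULL → nullable.
- benefit_id: a foreign key column may be NULL unless separately constrained → nullable.
- location: declared NOT NULL → not nullable.
- headcount: no NOT NULL constraint applies → nullable.
- salary: UNIQUE does not imply NOT NULL → nullable.
- bonus: CHECK does not forbid NULL (a CHECK constraint passes when its expression is NULL) → nullable.
- name: CHECK does not forbid NULL (a CHECK constraint passes when its expression is NULL) → nullable.
- rate: DEFAULT only fills an omitted column; an explicit NULL is still allowed → nullable.
- phone: no NOT NULL constraint applies → nullable.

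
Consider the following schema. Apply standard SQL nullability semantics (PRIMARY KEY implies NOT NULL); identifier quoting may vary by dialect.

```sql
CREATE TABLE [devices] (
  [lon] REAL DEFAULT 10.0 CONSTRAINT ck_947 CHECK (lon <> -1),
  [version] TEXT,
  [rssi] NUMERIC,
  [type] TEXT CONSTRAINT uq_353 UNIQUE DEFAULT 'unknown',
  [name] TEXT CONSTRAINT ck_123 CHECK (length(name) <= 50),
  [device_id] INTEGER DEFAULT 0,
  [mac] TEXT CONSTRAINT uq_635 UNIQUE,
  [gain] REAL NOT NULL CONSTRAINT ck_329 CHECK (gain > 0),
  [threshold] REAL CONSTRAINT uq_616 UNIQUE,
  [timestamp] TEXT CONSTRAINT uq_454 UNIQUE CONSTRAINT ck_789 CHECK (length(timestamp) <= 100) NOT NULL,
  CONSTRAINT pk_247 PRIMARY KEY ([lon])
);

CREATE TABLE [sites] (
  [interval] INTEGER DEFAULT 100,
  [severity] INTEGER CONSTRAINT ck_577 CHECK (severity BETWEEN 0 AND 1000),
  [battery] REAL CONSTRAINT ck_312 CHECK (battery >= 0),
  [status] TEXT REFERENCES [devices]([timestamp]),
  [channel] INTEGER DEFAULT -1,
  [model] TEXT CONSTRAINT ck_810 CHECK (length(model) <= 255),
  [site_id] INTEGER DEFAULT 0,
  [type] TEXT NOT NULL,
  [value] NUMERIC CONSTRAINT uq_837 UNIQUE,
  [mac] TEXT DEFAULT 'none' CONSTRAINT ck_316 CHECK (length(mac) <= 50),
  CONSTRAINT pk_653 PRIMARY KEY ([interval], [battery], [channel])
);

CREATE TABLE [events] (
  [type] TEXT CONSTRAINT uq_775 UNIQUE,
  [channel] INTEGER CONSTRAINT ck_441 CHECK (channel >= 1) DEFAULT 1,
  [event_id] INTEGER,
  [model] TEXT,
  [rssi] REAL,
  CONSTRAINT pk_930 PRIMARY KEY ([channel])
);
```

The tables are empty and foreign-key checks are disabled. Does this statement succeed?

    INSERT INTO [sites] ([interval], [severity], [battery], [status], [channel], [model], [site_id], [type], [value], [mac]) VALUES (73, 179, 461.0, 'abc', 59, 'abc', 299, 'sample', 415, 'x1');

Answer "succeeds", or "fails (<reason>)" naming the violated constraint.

succeeds

NOT NULL columns: battery is supplied; channel is supplied; interval is supplied; type is supplied.
CHECK constraints: 179 satisfies (severity BETWEEN 0 AND 1000); 461.0 satisfies (battery >= 0); 'abc' satisfies (length(model) <= 255); 'x1' satisfies (length(mac) <= 50).
No constraint is violated.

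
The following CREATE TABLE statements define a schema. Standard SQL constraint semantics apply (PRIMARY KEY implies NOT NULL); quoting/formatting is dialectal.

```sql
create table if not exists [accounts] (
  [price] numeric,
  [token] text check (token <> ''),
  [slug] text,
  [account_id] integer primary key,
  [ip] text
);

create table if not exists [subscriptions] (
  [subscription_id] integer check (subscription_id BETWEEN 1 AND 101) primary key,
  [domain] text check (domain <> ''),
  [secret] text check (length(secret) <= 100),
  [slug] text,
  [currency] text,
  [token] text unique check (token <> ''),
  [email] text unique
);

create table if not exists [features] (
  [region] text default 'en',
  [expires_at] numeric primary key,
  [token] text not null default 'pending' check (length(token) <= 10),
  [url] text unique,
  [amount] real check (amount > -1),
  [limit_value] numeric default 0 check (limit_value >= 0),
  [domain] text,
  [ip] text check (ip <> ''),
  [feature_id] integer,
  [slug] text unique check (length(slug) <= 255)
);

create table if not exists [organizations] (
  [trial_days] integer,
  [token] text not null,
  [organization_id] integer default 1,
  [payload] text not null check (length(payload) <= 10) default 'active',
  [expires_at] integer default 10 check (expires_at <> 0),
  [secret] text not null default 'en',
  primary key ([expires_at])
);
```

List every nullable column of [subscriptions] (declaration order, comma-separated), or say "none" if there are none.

domain, secret, slug, currency, token, email

- subscription_id: part of the PRIMARY KEY, which implies NOT NULL → not nullable.
- domain: CHECK does not forbid NULL (a CHECK constraint passes when its expression is NULL) → nullable.
- secret: CHECK does not forbid NULL (a CHECK constraint passes when its expression is NULL) → nullable.
- slug: no NOT NULL constraint applies → nullable.
- currency: no NOT NULL constraint applies → nullable.
- token: CHECK does not forbid NULL (a CHECK constraint passes when its expression is NULL) → nullable.
- email: UNIQUE does not imply NOT NULL → nullable.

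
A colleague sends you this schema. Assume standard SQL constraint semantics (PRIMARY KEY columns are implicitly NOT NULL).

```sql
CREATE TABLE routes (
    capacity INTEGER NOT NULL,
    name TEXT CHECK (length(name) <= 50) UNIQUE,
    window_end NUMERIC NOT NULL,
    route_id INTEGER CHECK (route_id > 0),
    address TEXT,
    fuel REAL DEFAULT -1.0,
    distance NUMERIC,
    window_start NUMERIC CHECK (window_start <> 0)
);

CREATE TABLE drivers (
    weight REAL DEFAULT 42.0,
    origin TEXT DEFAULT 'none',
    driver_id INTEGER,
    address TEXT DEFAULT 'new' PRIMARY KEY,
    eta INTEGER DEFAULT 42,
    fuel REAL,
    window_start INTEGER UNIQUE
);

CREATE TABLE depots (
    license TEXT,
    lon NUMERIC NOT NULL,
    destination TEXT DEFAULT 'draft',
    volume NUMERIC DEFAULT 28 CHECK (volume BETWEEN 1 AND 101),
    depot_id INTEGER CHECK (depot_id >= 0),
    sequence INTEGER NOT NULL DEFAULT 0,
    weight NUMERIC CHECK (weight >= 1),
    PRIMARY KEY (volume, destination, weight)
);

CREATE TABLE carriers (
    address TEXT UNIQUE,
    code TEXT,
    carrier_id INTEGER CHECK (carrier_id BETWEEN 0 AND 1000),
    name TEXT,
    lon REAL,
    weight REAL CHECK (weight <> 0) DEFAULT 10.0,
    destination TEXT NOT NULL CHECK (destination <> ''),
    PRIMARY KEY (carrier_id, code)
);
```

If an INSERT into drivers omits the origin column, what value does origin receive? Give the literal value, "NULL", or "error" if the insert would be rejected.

'none'

origin has an explicit DEFAULT 'none'.
When the column is omitted from an INSERT, that default is used.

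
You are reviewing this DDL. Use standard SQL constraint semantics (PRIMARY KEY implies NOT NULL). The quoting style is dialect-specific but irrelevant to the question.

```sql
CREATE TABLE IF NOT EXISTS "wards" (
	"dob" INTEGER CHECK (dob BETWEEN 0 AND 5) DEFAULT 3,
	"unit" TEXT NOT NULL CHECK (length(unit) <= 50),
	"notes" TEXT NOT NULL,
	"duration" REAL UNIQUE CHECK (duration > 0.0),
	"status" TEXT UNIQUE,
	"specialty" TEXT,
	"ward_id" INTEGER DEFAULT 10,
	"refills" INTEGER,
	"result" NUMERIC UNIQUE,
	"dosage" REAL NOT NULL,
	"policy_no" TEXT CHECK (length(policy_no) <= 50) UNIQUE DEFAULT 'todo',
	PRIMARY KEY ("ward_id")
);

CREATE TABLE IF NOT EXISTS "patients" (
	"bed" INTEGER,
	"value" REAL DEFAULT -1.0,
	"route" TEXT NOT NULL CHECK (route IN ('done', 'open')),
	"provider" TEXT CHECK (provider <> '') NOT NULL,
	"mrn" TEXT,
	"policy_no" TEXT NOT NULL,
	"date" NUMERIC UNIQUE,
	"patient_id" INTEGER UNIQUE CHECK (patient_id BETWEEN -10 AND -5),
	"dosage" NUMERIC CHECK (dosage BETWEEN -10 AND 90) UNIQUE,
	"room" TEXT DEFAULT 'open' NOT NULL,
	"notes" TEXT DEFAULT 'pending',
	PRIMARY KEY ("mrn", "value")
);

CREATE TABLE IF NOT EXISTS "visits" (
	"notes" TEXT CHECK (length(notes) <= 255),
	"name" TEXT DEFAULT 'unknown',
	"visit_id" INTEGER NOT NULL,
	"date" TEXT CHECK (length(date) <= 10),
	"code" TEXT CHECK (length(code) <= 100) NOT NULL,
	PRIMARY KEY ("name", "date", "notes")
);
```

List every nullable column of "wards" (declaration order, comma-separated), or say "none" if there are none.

dob, duration, status, specialty, refills, result, policy_no

- dob: CHECK does not forbid NULL (a CHECK constraint passes when its expression is NULL) → nullable.
- unit: declared NOT NULL → not nullable.
- notes: declared NOT NULL → not nullable.
- duration: CHECK does not forbid NULL (a CHECK constraint passes when its expression is NULL) → nullable.
- status: UNIQUE does not imply NOT NULL → nullable.
- specialty: no NOT NULL constraint applies → nullable.
- ward_id: part of the PRIMARY KEY, which implies NOT NULL → not nullable.
- refills: no NOT NULL constraint applies → nullable.
- result: UNIQUE does not imply NOT NULL → nullable.
- dosage: declared NOT NULL → not nullable.
- policy_no: CHECK does not forbid NULL (a CHECK constraint passes when its expression is NULL) → nullable.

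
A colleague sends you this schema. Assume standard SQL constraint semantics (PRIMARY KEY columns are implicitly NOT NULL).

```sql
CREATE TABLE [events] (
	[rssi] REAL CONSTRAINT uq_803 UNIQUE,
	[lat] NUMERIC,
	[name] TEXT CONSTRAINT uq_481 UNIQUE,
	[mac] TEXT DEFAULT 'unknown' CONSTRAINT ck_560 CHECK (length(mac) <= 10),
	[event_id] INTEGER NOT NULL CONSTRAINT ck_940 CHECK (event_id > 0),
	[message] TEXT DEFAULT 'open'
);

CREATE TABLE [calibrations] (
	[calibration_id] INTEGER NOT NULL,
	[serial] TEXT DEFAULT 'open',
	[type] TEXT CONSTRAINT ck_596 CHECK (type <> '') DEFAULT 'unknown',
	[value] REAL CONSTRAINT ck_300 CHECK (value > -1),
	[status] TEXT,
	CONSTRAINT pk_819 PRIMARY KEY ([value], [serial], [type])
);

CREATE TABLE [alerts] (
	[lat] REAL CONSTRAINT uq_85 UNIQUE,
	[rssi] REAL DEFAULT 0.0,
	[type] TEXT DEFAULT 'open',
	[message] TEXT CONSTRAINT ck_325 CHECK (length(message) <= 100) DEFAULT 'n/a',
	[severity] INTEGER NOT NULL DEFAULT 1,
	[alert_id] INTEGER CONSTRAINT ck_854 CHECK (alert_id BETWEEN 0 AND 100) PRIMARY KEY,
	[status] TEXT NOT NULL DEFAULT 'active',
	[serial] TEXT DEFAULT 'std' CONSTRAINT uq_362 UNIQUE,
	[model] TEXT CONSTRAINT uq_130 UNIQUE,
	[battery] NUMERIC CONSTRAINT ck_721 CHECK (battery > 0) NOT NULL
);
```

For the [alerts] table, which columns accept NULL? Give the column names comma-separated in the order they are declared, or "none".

lat, rssi, type, message, serial, model

- lat: UNIQUE does not imply NOT NULL → nullable.
- rssi: DEFAULT only fills an omitted column; an explicit NULL is still allowed → nullable.
- type: DEFAULT only fills an omitted column; an explicit NULL is still allowed → nullable.
- message: CHECK does not forbid NULL (a CHECK constraint passes when its expression is NULL) → nullable.
- severity: declared NOT NULL → not nullable.
- alert_id: part of the PRIMARY KEY, which implies NOT NULL → not nullable.
- status: declared NOT NULL → not nullable.
- serial: UNIQUE does not imply NOT NULL → nullable.
- model: UNIQUE does not imply NOT NULL → nullable.
- battery: declared NOT NULL → not nullable.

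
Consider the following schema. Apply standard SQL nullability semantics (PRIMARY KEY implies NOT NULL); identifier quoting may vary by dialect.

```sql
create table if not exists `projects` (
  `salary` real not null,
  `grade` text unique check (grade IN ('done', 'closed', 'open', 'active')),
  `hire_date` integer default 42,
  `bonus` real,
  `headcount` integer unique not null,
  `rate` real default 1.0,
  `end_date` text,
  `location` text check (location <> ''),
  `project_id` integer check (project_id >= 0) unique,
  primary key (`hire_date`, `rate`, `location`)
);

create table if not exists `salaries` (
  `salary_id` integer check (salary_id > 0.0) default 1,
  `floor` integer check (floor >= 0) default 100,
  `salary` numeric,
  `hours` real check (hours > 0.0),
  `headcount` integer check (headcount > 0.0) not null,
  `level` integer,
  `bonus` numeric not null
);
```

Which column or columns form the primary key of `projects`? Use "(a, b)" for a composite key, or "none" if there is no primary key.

A table-level PRIMARY KEY clause names 3 columns: hire_date, rate, location.
This is a composite key — the combination is unique, not each column individually.

(hire_date, rate, location)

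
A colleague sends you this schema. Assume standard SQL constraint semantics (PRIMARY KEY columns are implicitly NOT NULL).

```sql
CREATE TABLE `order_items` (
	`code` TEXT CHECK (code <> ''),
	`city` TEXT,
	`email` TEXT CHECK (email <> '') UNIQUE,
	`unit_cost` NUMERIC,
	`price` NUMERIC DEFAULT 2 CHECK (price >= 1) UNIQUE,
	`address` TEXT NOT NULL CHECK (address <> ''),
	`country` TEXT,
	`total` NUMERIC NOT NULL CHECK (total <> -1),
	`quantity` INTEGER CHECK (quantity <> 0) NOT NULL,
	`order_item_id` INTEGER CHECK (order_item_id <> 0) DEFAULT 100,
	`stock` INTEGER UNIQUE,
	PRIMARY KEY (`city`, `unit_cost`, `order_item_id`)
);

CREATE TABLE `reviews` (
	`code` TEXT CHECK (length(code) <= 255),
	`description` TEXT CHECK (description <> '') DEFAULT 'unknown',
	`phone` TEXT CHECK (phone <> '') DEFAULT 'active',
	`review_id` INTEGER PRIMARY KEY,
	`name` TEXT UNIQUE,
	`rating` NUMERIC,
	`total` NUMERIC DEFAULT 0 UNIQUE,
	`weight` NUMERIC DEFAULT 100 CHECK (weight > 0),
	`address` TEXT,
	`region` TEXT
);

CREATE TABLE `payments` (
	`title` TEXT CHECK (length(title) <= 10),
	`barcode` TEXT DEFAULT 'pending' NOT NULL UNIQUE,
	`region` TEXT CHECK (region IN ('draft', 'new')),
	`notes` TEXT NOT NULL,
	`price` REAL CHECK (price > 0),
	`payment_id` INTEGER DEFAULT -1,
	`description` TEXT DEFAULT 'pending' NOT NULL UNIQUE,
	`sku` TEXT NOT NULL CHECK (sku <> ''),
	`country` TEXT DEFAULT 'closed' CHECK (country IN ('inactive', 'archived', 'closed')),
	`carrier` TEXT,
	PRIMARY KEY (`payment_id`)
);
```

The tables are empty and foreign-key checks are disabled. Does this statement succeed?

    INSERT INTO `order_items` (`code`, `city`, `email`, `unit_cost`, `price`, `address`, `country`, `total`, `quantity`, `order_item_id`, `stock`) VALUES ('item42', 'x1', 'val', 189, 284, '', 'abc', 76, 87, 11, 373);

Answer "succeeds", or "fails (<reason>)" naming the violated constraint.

The value '' for address violates CHECK (address <> '').

fails (CHECK on address)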